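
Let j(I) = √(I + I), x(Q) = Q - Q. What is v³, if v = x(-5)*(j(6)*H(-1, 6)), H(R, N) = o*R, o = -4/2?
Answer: 0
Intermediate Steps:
o = -2 (o = -4*½ = -2)
H(R, N) = -2*R
x(Q) = 0
j(I) = √2*√I (j(I) = √(2*I) = √2*√I)
v = 0 (v = 0*((√2*√6)*(-2*(-1))) = 0*((2*√3)*2) = 0*(4*√3) = 0)
v³ = 0³ = 0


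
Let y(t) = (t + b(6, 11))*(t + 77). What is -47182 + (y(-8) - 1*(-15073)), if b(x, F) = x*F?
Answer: -28107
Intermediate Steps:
b(x, F) = F*x
y(t) = (66 + t)*(77 + t) (y(t) = (t + 11*6)*(t + 77) = (t + 66)*(77 + t) = (66 + t)*(77 + t))
-47182 + (y(-8) - 1*(-15073)) = -47182 + ((5082 + (-8)² + 143*(-8)) - 1*(-15073)) = -47182 + ((5082 + 64 - 1144) + 15073) = -47182 + (4002 + 15073) = -47182 + 19075 = -28107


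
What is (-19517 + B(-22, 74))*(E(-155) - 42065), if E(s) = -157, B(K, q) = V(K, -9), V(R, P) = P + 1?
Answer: 824384550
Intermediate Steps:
V(R, P) = 1 + P
B(K, q) = -8 (B(K, q) = 1 - 9 = -8)
(-19517 + B(-22, 74))*(E(-155) - 42065) = (-19517 - 8)*(-157 - 42065) = -19525*(-42222) = 824384550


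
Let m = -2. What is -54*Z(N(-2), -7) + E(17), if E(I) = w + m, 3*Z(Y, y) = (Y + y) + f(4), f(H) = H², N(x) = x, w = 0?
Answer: -128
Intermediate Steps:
Z(Y, y) = 16/3 + Y/3 + y/3 (Z(Y, y) = ((Y + y) + 4²)/3 = ((Y + y) + 16)/3 = (16 + Y + y)/3 = 16/3 + Y/3 + y/3)
E(I) = -2 (E(I) = 0 - 2 = -2)
-54*Z(N(-2), -7) + E(17) = -54*(16/3 + (⅓)*(-2) + (⅓)*(-7)) - 2 = -54*(16/3 - ⅔ - 7/3) - 2 = -54*7/3 - 2 = -126 - 2 = -128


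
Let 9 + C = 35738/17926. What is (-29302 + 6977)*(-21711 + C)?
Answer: 4345750811575/8963 ≈ 4.8485e+8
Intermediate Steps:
C = -62798/8963 (C = -9 + 35738/17926 = -9 + 35738*(1/17926) = -9 + 17869/8963 = -62798/8963 ≈ -7.0064)
(-29302 + 6977)*(-21711 + C) = (-29302 + 6977)*(-21711 - 62798/8963) = -22325*(-194658491/8963) = 4345750811575/8963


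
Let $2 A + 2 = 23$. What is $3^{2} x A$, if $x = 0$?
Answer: $0$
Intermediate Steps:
$A = \frac{21}{2}$ ($A = -1 + \frac{1}{2} \cdot 23 = -1 + \frac{23}{2} = \frac{21}{2} \approx 10.5$)
$3^{2} x A = 3^{2} \cdot 0 \cdot \frac{21}{2} = 9 \cdot 0 \cdot \frac{21}{2} = 0 \cdot \frac{21}{2} = 0$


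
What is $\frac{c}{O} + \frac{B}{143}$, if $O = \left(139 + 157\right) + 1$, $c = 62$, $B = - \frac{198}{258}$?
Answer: $\frac{33767}{166023} \approx 0.20339$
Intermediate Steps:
$B = - \frac{33}{43}$ ($B = \left(-198\right) \frac{1}{258} = - \frac{33}{43} \approx -0.76744$)
$O = 297$ ($O = 296 + 1 = 297$)
$\frac{c}{O} + \frac{B}{143} = \frac{62}{297} - \frac{33}{43 \cdot 143} = 62 \cdot \frac{1}{297} - \frac{3}{559} = \frac{62}{297} - \frac{3}{559} = \frac{33767}{166023}$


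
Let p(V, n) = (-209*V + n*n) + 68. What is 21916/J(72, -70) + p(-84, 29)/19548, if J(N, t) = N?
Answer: 1989553/6516 ≈ 305.33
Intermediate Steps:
p(V, n) = 68 + n² - 209*V (p(V, n) = (-209*V + n²) + 68 = (n² - 209*V) + 68 = 68 + n² - 209*V)
21916/J(72, -70) + p(-84, 29)/19548 = 21916/72 + (68 + 29² - 209*(-84))/19548 = 21916*(1/72) + (68 + 841 + 17556)*(1/19548) = 5479/18 + 18465*(1/19548) = 5479/18 + 6155/6516 = 1989553/6516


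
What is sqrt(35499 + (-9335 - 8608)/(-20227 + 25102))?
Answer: sqrt(3749193110)/325 ≈ 188.40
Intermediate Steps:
sqrt(35499 + (-9335 - 8608)/(-20227 + 25102)) = sqrt(35499 - 17943/4875) = sqrt(35499 - 17943*1/4875) = sqrt(35499 - 5981/1625) = sqrt(57679894/1625) = sqrt(3749193110)/325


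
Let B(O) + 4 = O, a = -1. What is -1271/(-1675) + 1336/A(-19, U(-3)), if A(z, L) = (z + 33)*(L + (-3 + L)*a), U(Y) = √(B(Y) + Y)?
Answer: 1145591/35175 ≈ 32.568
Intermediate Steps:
B(O) = -4 + O
U(Y) = √(-4 + 2*Y) (U(Y) = √((-4 + Y) + Y) = √(-4 + 2*Y))
A(z, L) = 99 + 3*z (A(z, L) = (z + 33)*(L + (-3 + L)*(-1)) = (33 + z)*(L + (3 - L)) = (33 + z)*3 = 99 + 3*z)
-1271/(-1675) + 1336/A(-19, U(-3)) = -1271/(-1675) + 1336/(99 + 3*(-19)) = -1271*(-1/1675) + 1336/(99 - 57) = 1271/1675 + 1336/42 = 1271/1675 + 1336*(1/42) = 1271/1675 + 668/21 = 1145591/35175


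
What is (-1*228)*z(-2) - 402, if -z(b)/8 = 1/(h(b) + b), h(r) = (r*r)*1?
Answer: 510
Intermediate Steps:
h(r) = r² (h(r) = r²*1 = r²)
z(b) = -8/(b + b²) (z(b) = -8/(b² + b) = -8/(b + b²))
(-1*228)*z(-2) - 402 = (-1*228)*(-8/(-2*(1 - 2))) - 402 = -(-1824)*(-1)/(2*(-1)) - 402 = -(-1824)*(-1)*(-1)/2 - 402 = -228*(-4) - 402 = 912 - 402 = 510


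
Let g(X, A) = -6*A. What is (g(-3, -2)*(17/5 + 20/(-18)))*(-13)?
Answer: -5356/15 ≈ -357.07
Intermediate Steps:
(g(-3, -2)*(17/5 + 20/(-18)))*(-13) = ((-6*(-2))*(17/5 + 20/(-18)))*(-13) = (12*(17*(⅕) + 20*(-1/18)))*(-13) = (12*(17/5 - 10/9))*(-13) = (12*(103/45))*(-13) = (412/15)*(-13) = -5356/15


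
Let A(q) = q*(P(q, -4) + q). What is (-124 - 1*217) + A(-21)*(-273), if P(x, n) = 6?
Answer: -86336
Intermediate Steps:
A(q) = q*(6 + q)
(-124 - 1*217) + A(-21)*(-273) = (-124 - 1*217) - 21*(6 - 21)*(-273) = (-124 - 217) - 21*(-15)*(-273) = -341 + 315*(-273) = -341 - 85995 = -86336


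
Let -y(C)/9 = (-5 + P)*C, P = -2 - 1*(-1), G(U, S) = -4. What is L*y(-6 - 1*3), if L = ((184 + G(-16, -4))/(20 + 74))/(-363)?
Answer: 14580/5687 ≈ 2.5637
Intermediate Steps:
P = -1 (P = -2 + 1 = -1)
L = -30/5687 (L = ((184 - 4)/(20 + 74))/(-363) = (180/94)*(-1/363) = (180*(1/94))*(-1/363) = (90/47)*(-1/363) = -30/5687 ≈ -0.0052752)
y(C) = 54*C (y(C) = -9*(-5 - 1)*C = -(-54)*C = 54*C)
L*y(-6 - 1*3) = -1620*(-6 - 1*3)/5687 = -1620*(-6 - 3)/5687 = -1620*(-9)/5687 = -30/5687*(-486) = 14580/5687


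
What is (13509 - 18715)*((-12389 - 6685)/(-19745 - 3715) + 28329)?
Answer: -16960775771/115 ≈ -1.4748e+8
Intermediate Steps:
(13509 - 18715)*((-12389 - 6685)/(-19745 - 3715) + 28329) = -5206*(-19074/(-23460) + 28329) = -5206*(-19074*(-1/23460) + 28329) = -5206*(187/230 + 28329) = -5206*6515857/230 = -16960775771/115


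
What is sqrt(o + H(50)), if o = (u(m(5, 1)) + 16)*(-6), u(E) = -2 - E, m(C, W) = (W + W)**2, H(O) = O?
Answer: I*sqrt(10) ≈ 3.1623*I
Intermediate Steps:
m(C, W) = 4*W**2 (m(C, W) = (2*W)**2 = 4*W**2)
o = -60 (o = ((-2 - 4*1**2) + 16)*(-6) = ((-2 - 4) + 16)*(-6) = (-6 + 16)*(-6) = 10*(-6) = -60)
sqrt(o + H(50)) = sqrt(-60 + 50) = sqrt(-10) = I*sqrt(10)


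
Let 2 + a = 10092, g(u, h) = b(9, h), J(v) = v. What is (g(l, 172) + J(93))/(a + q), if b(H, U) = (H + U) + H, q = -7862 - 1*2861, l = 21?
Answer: -283/633 ≈ -0.44708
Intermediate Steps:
q = -10723 (q = -7862 - 2861 = -10723)
b(H, U) = U + 2*H
g(u, h) = 18 + h (g(u, h) = h + 2*9 = h + 18 = 18 + h)
a = 10090 (a = -2 + 10092 = 10090)
(g(l, 172) + J(93))/(a + q) = ((18 + 172) + 93)/(10090 - 10723) = (190 + 93)/(-633) = 283*(-1/633) = -283/633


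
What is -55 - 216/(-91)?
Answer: -4789/91 ≈ -52.626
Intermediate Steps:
-55 - 216/(-91) = -55 - 216*(-1)/91 = -55 - 72*(-3/91) = -55 + 216/91 = -4789/91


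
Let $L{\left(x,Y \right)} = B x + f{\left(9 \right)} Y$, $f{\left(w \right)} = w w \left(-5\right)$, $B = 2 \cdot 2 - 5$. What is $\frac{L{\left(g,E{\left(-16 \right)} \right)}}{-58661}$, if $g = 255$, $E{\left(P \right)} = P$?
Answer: $- \frac{6225}{58661} \approx -0.10612$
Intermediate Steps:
$B = -1$ ($B = 4 - 5 = -1$)
$f{\left(w \right)} = - 5 w^{2}$ ($f{\left(w \right)} = w^{2} \left(-5\right) = - 5 w^{2}$)
$L{\left(x,Y \right)} = - x - 405 Y$ ($L{\left(x,Y \right)} = - x + - 5 \cdot 9^{2} Y = - x + \left(-5\right) 81 Y = - x - 405 Y$)
$\frac{L{\left(g,E{\left(-16 \right)} \right)}}{-58661} = \frac{\left(-1\right) 255 - -6480}{-58661} = \left(-255 + 6480\right) \left(- \frac{1}{58661}\right) = 6225 \left(- \frac{1}{58661}\right) = - \frac{6225}{58661}$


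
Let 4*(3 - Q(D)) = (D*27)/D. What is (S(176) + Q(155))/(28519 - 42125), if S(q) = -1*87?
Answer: 363/54424 ≈ 0.0066698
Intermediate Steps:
Q(D) = -15/4 (Q(D) = 3 - D*27/(4*D) = 3 - 27*D/(4*D) = 3 - 1/4*27 = 3 - 27/4 = -15/4)
S(q) = -87
(S(176) + Q(155))/(28519 - 42125) = (-87 - 15/4)/(28519 - 42125) = -363/4/(-13606) = -363/4*(-1/13606) = 363/54424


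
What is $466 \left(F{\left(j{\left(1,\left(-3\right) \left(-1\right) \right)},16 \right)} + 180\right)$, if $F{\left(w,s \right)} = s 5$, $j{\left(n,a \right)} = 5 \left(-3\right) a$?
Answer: $121160$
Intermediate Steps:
$j{\left(n,a \right)} = - 15 a$
$F{\left(w,s \right)} = 5 s$
$466 \left(F{\left(j{\left(1,\left(-3\right) \left(-1\right) \right)},16 \right)} + 180\right) = 466 \left(5 \cdot 16 + 180\right) = 466 \left(80 + 180\right) = 466 \cdot 260 = 121160$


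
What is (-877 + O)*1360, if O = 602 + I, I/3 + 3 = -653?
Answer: -3050480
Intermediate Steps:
I = -1968 (I = -9 + 3*(-653) = -9 - 1959 = -1968)
O = -1366 (O = 602 - 1968 = -1366)
(-877 + O)*1360 = (-877 - 1366)*1360 = -2243*1360 = -3050480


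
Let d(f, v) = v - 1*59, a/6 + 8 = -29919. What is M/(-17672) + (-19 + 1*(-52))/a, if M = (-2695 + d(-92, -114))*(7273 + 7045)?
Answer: 921692441525/396652458 ≈ 2323.7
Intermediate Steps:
a = -179562 (a = -48 + 6*(-29919) = -48 - 179514 = -179562)
d(f, v) = -59 + v (d(f, v) = v - 59 = -59 + v)
M = -41064024 (M = (-2695 + (-59 - 114))*(7273 + 7045) = (-2695 - 173)*14318 = -2868*14318 = -41064024)
M/(-17672) + (-19 + 1*(-52))/a = -41064024/(-17672) + (-19 + 1*(-52))/(-179562) = -41064024*(-1/17672) + (-19 - 52)*(-1/179562) = 5133003/2209 - 71*(-1/179562) = 5133003/2209 + 71/179562 = 921692441525/396652458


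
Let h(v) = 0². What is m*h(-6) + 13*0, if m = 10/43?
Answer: 0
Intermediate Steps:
h(v) = 0
m = 10/43 (m = 10*(1/43) = 10/43 ≈ 0.23256)
m*h(-6) + 13*0 = (10/43)*0 + 13*0 = 0 + 0 = 0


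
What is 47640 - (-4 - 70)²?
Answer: 42164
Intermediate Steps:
47640 - (-4 - 70)² = 47640 - 1*(-74)² = 47640 - 1*5476 = 47640 - 5476 = 42164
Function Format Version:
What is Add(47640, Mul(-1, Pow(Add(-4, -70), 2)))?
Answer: 42164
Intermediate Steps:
Add(47640, Mul(-1, Pow(Add(-4, -70), 2))) = Add(47640, Mul(-1, Pow(-74, 2))) = Add(47640, Mul(-1, 5476)) = Add(47640, -5476) = 42164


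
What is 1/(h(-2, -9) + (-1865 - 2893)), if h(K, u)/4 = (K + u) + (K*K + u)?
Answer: -1/4822 ≈ -0.00020738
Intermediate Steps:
h(K, u) = 4*K + 4*K**2 + 8*u (h(K, u) = 4*((K + u) + (K*K + u)) = 4*((K + u) + (K**2 + u)) = 4*((K + u) + (u + K**2)) = 4*(K + K**2 + 2*u) = 4*K + 4*K**2 + 8*u)
1/(h(-2, -9) + (-1865 - 2893)) = 1/((4*(-2) + 4*(-2)**2 + 8*(-9)) + (-1865 - 2893)) = 1/((-8 + 4*4 - 72) - 4758) = 1/((-8 + 16 - 72) - 4758) = 1/(-64 - 4758) = 1/(-4822) = -1/4822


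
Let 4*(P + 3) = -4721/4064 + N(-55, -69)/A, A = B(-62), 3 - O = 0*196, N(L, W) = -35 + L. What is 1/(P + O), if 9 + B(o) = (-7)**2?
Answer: -16256/13865 ≈ -1.1724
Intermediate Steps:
O = 3 (O = 3 - 0*196 = 3 - 1*0 = 3 + 0 = 3)
B(o) = 40 (B(o) = -9 + (-7)**2 = -9 + 49 = 40)
A = 40
P = -62633/16256 (P = -3 + (-4721/4064 + (-35 - 55)/40)/4 = -3 + (-4721*1/4064 - 90*1/40)/4 = -3 + (-4721/4064 - 9/4)/4 = -3 + (1/4)*(-13865/4064) = -3 - 13865/16256 = -62633/16256 ≈ -3.8529)
1/(P + O) = 1/(-62633/16256 + 3) = 1/(-13865/16256) = -16256/13865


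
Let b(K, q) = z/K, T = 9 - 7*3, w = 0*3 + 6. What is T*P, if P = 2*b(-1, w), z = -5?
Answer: -120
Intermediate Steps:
w = 6 (w = 0 + 6 = 6)
T = -12 (T = 9 - 21 = -12)
b(K, q) = -5/K
P = 10 (P = 2*(-5/(-1)) = 2*(-5*(-1)) = 2*5 = 10)
T*P = -12*10 = -120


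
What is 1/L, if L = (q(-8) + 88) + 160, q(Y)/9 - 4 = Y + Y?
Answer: 1/140 ≈ 0.0071429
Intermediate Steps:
q(Y) = 36 + 18*Y (q(Y) = 36 + 9*(Y + Y) = 36 + 9*(2*Y) = 36 + 18*Y)
L = 140 (L = ((36 + 18*(-8)) + 88) + 160 = ((36 - 144) + 88) + 160 = (-108 + 88) + 160 = -20 + 160 = 140)
1/L = 1/140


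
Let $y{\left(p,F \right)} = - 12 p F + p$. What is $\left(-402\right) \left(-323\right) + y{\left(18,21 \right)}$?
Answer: $125328$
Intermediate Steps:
$y{\left(p,F \right)} = p - 12 F p$ ($y{\left(p,F \right)} = - 12 F p + p = p - 12 F p$)
$\left(-402\right) \left(-323\right) + y{\left(18,21 \right)} = \left(-402\right) \left(-323\right) + 18 \left(1 - 252\right) = 129846 + 18 \left(1 - 252\right) = 129846 + 18 \left(-251\right) = 129846 - 4518 = 125328$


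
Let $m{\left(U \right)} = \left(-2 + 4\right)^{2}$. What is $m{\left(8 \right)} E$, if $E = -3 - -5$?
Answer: $8$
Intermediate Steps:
$E = 2$ ($E = -3 + 5 = 2$)
$m{\left(U \right)} = 4$ ($m{\left(U \right)} = 2^{2} = 4$)
$m{\left(8 \right)} E = 4 \cdot 2 = 8$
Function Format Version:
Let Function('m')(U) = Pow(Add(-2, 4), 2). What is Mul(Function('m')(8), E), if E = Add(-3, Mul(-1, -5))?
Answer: 8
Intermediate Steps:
E = 2 (E = Add(-3, 5) = 2)
Function('m')(U) = 4 (Function('m')(U) = Pow(2, 2) = 4)
Mul(Function('m')(8), E) = Mul(4, 2) = 8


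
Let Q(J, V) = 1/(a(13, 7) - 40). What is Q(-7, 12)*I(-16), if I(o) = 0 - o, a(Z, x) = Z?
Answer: -16/27 ≈ -0.59259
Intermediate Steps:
I(o) = -o
Q(J, V) = -1/27 (Q(J, V) = 1/(13 - 40) = 1/(-27) = -1/27)
Q(-7, 12)*I(-16) = -(-1)*(-16)/27 = -1/27*16 = -16/27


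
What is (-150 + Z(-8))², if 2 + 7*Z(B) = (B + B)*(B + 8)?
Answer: 1106704/49 ≈ 22586.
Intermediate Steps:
Z(B) = -2/7 + 2*B*(8 + B)/7 (Z(B) = -2/7 + ((B + B)*(B + 8))/7 = -2/7 + ((2*B)*(8 + B))/7 = -2/7 + (2*B*(8 + B))/7 = -2/7 + 2*B*(8 + B)/7)
(-150 + Z(-8))² = (-150 + (-2/7 + (2/7)*(-8)² + (16/7)*(-8)))² = (-150 + (-2/7 + (2/7)*64 - 128/7))² = (-150 + (-2/7 + 128/7 - 128/7))² = (-150 - 2/7)² = (-1052/7)² = 1106704/49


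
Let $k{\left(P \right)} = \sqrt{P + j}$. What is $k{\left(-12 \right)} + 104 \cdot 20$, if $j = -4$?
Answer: $2080 + 4 i \approx 2080.0 + 4.0 i$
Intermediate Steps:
$k{\left(P \right)} = \sqrt{-4 + P}$ ($k{\left(P \right)} = \sqrt{P - 4} = \sqrt{-4 + P}$)
$k{\left(-12 \right)} + 104 \cdot 20 = \sqrt{-4 - 12} + 104 \cdot 20 = \sqrt{-16} + 2080 = 4 i + 2080 = 2080 + 4 i$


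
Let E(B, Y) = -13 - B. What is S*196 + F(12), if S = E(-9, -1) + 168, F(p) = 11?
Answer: 32155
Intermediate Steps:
S = 164 (S = (-13 - 1*(-9)) + 168 = (-13 + 9) + 168 = -4 + 168 = 164)
S*196 + F(12) = 164*196 + 11 = 32144 + 11 = 32155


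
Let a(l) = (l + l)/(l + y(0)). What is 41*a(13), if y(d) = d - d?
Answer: 82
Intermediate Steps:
y(d) = 0
a(l) = 2 (a(l) = (l + l)/(l + 0) = (2*l)/l = 2)
41*a(13) = 41*2 = 82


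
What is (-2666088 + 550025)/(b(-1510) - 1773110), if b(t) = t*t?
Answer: -2116063/506990 ≈ -4.1738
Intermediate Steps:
b(t) = t²
(-2666088 + 550025)/(b(-1510) - 1773110) = (-2666088 + 550025)/((-1510)² - 1773110) = -2116063/(2280100 - 1773110) = -2116063/506990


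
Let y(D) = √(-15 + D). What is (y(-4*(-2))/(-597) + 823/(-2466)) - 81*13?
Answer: -2597521/2466 - I*√7/597 ≈ -1053.3 - 0.0044317*I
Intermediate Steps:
(y(-4*(-2))/(-597) + 823/(-2466)) - 81*13 = (√(-15 - 4*(-2))/(-597) + 823/(-2466)) - 81*13 = (√(-15 + 8)*(-1/597) + 823*(-1/2466)) - 1053 = (√(-7)*(-1/597) - 823/2466) - 1053 = ((I*√7)*(-1/597) - 823/2466) - 1053 = (-I*√7/597 - 823/2466) - 1053 = (-823/2466 - I*√7/597) - 1053 = -2597521/2466 - I*√7/597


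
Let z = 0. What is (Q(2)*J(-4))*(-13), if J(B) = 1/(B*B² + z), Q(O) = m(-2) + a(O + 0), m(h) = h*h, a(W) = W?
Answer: 39/32 ≈ 1.2188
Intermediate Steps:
m(h) = h²
Q(O) = 4 + O (Q(O) = (-2)² + (O + 0) = 4 + O)
J(B) = B⁻³ (J(B) = 1/(B*B² + 0) = 1/(B³ + 0) = 1/(B³) = B⁻³)
(Q(2)*J(-4))*(-13) = ((4 + 2)/(-4)³)*(-13) = (6*(-1/64))*(-13) = -3/32*(-13) = 39/32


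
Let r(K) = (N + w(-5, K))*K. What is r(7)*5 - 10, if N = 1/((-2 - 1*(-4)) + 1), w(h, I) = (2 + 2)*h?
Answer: -2095/3 ≈ -698.33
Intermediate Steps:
w(h, I) = 4*h
N = ⅓ (N = 1/((-2 + 4) + 1) = 1/(2 + 1) = 1/3 = ⅓ ≈ 0.33333)
r(K) = -59*K/3 (r(K) = (⅓ + 4*(-5))*K = (⅓ - 20)*K = -59*K/3)
r(7)*5 - 10 = -59/3*7*5 - 10 = -413/3*5 - 10 = -2065/3 - 10 = -2095/3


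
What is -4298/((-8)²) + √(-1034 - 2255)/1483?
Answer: -2149/32 + I*√3289/1483 ≈ -67.156 + 0.038671*I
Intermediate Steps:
-4298/((-8)²) + √(-1034 - 2255)/1483 = -4298/64 + √(-3289)*(1/1483) = -4298*1/64 + (I*√3289)*(1/1483) = -2149/32 + I*√3289/1483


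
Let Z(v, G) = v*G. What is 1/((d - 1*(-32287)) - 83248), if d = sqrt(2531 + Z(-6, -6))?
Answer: -50961/2597020954 - sqrt(2567)/2597020954 ≈ -1.9642e-5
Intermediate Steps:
Z(v, G) = G*v
d = sqrt(2567) (d = sqrt(2531 - 6*(-6)) = sqrt(2531 + 36) = sqrt(2567) ≈ 50.666)
1/((d - 1*(-32287)) - 83248) = 1/((sqrt(2567) - 1*(-32287)) - 83248) = 1/((sqrt(2567) + 32287) - 83248) = 1/((32287 + sqrt(2567)) - 83248) = 1/(-50961 + sqrt(2567))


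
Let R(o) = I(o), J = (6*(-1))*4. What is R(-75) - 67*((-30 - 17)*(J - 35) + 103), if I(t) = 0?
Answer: -192692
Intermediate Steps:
J = -24 (J = -6*4 = -24)
R(o) = 0
R(-75) - 67*((-30 - 17)*(J - 35) + 103) = 0 - 67*((-30 - 17)*(-24 - 35) + 103) = 0 - 67*(-47*(-59) + 103) = 0 - 67*(2773 + 103) = 0 - 67*2876 = 0 - 192692 = -192692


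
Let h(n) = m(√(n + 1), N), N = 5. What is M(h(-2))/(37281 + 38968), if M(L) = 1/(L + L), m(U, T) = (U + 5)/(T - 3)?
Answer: 5/1982474 - I/1982474 ≈ 2.5221e-6 - 5.0442e-7*I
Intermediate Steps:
m(U, T) = (5 + U)/(-3 + T)
h(n) = 5/2 + √(1 + n)/2 (h(n) = (5 + √(n + 1))/(-3 + 5) = (5 + √(1 + n))/2 = 5/2 + √(1 + n)/2)
M(L) = 1/(2*L)
M(h(-2))/(37281 + 38968) = (1/(2*(5/2 + √(1 - 2)/2)))/(37281 + 38968) = (1/(2*(5/2 + √(-1)/2)))/76249 = (1/(2*(5/2 + I/2)))*(1/76249) = ((2*(5/2 - I/2)/13)/2)*(1/76249) = ((5/2 - I/2)/13)*(1/76249) = (5/2 - I/2)/991237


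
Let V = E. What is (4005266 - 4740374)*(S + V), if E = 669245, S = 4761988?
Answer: -3992542828164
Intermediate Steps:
V = 669245
(4005266 - 4740374)*(S + V) = (4005266 - 4740374)*(4761988 + 669245) = -735108*5431233 = -3992542828164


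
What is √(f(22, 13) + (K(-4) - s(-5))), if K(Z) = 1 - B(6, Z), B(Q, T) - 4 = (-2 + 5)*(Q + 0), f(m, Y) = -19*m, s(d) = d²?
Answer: 4*I*√29 ≈ 21.541*I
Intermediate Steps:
B(Q, T) = 4 + 3*Q (B(Q, T) = 4 + (-2 + 5)*(Q + 0) = 4 + 3*Q)
K(Z) = -21 (K(Z) = 1 - (4 + 3*6) = 1 - (4 + 18) = 1 - 1*22 = 1 - 22 = -21)
√(f(22, 13) + (K(-4) - s(-5))) = √(-19*22 + (-21 - 1*(-5)²)) = √(-418 + (-21 - 1*25)) = √(-418 + (-21 - 25)) = √(-418 - 46) = √(-464) = 4*I*√29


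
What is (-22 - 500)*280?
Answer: -146160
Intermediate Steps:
(-22 - 500)*280 = -522*280 = -146160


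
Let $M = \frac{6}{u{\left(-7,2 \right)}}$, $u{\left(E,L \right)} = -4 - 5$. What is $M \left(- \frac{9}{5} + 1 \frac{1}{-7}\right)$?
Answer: $\frac{136}{105} \approx 1.2952$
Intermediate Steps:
$u{\left(E,L \right)} = -9$
$M = - \frac{2}{3}$ ($M = \frac{6}{-9} = 6 \left(- \frac{1}{9}\right) = - \frac{2}{3} \approx -0.66667$)
$M \left(- \frac{9}{5} + 1 \frac{1}{-7}\right) = - \frac{2 \left(- \frac{9}{5} + 1 \frac{1}{-7}\right)}{3} = - \frac{2 \left(\left(-9\right) \frac{1}{5} + 1 \left(- \frac{1}{7}\right)\right)}{3} = - \frac{2 \left(- \frac{9}{5} - \frac{1}{7}\right)}{3} = \left(- \frac{2}{3}\right) \left(- \frac{68}{35}\right) = \frac{136}{105}$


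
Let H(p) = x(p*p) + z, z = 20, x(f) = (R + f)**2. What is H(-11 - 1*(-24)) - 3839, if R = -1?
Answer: 24405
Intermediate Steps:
x(f) = (-1 + f)**2
H(p) = 20 + (-1 + p**2)**2 (H(p) = (-1 + p*p)**2 + 20 = (-1 + p**2)**2 + 20 = 20 + (-1 + p**2)**2)
H(-11 - 1*(-24)) - 3839 = (20 + (-1 + (-11 - 1*(-24))**2)**2) - 3839 = (20 + (-1 + (-11 + 24)**2)**2) - 3839 = (20 + (-1 + 13**2)**2) - 3839 = (20 + (-1 + 169)**2) - 3839 = (20 + 168**2) - 3839 = (20 + 28224) - 3839 = 28244 - 3839 = 24405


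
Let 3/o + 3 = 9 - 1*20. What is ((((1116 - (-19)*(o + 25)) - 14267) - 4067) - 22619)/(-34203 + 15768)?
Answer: 110225/51618 ≈ 2.1354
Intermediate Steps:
o = -3/14 (o = 3/(-3 + (9 - 1*20)) = 3/(-3 + (9 - 20)) = 3/(-3 - 11) = 3/(-14) = 3*(-1/14) = -3/14 ≈ -0.21429)
((((1116 - (-19)*(o + 25)) - 14267) - 4067) - 22619)/(-34203 + 15768) = ((((1116 - (-19)*(-3/14 + 25)) - 14267) - 4067) - 22619)/(-34203 + 15768) = ((((1116 - (-19)*347/14) - 14267) - 4067) - 22619)/(-18435) = ((((1116 - 1*(-6593/14)) - 14267) - 4067) - 22619)*(-1/18435) = ((((1116 + 6593/14) - 14267) - 4067) - 22619)*(-1/18435) = (((22217/14 - 14267) - 4067) - 22619)*(-1/18435) = ((-177521/14 - 4067) - 22619)*(-1/18435) = (-234459/14 - 22619)*(-1/18435) = -551125/14*(-1/18435) = 110225/51618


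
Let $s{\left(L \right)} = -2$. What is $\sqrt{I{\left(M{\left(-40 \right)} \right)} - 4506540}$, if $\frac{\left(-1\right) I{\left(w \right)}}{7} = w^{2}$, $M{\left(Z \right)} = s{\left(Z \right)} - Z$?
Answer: $2 i \sqrt{1129162} \approx 2125.2 i$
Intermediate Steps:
$M{\left(Z \right)} = -2 - Z$
$I{\left(w \right)} = - 7 w^{2}$
$\sqrt{I{\left(M{\left(-40 \right)} \right)} - 4506540} = \sqrt{- 7 \left(-2 - -40\right)^{2} - 4506540} = \sqrt{- 7 \left(-2 + 40\right)^{2} - 4506540} = \sqrt{- 7 \cdot 38^{2} - 4506540} = \sqrt{\left(-7\right) 1444 - 4506540} = \sqrt{-10108 - 4506540} = \sqrt{-4516648} = 2 i \sqrt{1129162}$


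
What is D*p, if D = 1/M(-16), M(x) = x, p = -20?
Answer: 5/4 ≈ 1.2500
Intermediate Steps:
D = -1/16 (D = 1/(-16) = -1/16 ≈ -0.062500)
D*p = -1/16*(-20) = 5/4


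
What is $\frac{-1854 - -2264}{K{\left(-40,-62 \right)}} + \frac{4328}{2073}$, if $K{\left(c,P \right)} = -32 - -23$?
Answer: $- \frac{270326}{6219} \approx -43.468$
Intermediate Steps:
$K{\left(c,P \right)} = -9$ ($K{\left(c,P \right)} = -32 + 23 = -9$)
$\frac{-1854 - -2264}{K{\left(-40,-62 \right)}} + \frac{4328}{2073} = \frac{-1854 - -2264}{-9} + \frac{4328}{2073} = \left(-1854 + 2264\right) \left(- \frac{1}{9}\right) + 4328 \cdot \frac{1}{2073} = 410 \left(- \frac{1}{9}\right) + \frac{4328}{2073} = - \frac{410}{9} + \frac{4328}{2073} = - \frac{270326}{6219}$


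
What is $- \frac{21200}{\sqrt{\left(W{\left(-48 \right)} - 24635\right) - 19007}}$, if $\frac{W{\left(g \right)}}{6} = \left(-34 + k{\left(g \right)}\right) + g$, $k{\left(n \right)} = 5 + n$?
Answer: $\frac{5300 i \sqrt{11098}}{5549} \approx 100.62 i$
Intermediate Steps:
$W{\left(g \right)} = -174 + 12 g$ ($W{\left(g \right)} = 6 \left(\left(-34 + \left(5 + g\right)\right) + g\right) = 6 \left(\left(-29 + g\right) + g\right) = 6 \left(-29 + 2 g\right) = -174 + 12 g$)
$- \frac{21200}{\sqrt{\left(W{\left(-48 \right)} - 24635\right) - 19007}} = - \frac{21200}{\sqrt{\left(\left(-174 + 12 \left(-48\right)\right) - 24635\right) - 19007}} = - \frac{21200}{\sqrt{\left(\left(-174 - 576\right) - 24635\right) - 19007}} = - \frac{21200}{\sqrt{\left(-750 - 24635\right) - 19007}} = - \frac{21200}{\sqrt{-25385 - 19007}} = - \frac{21200}{\sqrt{-44392}} = - \frac{21200}{2 i \sqrt{11098}} = - 21200 \left(- \frac{i \sqrt{11098}}{22196}\right) = \frac{5300 i \sqrt{11098}}{5549}$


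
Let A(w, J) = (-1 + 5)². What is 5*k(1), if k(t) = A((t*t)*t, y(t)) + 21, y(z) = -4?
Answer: 185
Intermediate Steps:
A(w, J) = 16 (A(w, J) = 4² = 16)
k(t) = 37 (k(t) = 16 + 21 = 37)
5*k(1) = 5*37 = 185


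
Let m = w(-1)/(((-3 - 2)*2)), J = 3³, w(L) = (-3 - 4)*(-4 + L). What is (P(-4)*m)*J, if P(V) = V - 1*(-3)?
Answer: 189/2 ≈ 94.500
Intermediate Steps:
w(L) = 28 - 7*L (w(L) = -7*(-4 + L) = 28 - 7*L)
P(V) = 3 + V (P(V) = V + 3 = 3 + V)
J = 27
m = -7/2 (m = (28 - 7*(-1))/(((-3 - 2)*2)) = (28 + 7)/((-5*2)) = 35/(-10) = 35*(-⅒) = -7/2 ≈ -3.5000)
(P(-4)*m)*J = ((3 - 4)*(-7/2))*27 = -1*(-7/2)*27 = (7/2)*27 = 189/2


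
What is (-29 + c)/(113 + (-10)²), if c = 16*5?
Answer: 17/71 ≈ 0.23944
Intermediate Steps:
c = 80
(-29 + c)/(113 + (-10)²) = (-29 + 80)/(113 + (-10)²) = 51/(113 + 100) = 51/213 = (1/213)*51 = 17/71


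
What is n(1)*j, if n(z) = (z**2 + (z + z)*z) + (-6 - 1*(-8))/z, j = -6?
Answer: -30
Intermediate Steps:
n(z) = 2/z + 3*z**2 (n(z) = (z**2 + (2*z)*z) + (-6 + 8)/z = (z**2 + 2*z**2) + 2/z = 3*z**2 + 2/z = 2/z + 3*z**2)
n(1)*j = ((2 + 3*1**3)/1)*(-6) = (1*(2 + 3*1))*(-6) = (1*(2 + 3))*(-6) = (1*5)*(-6) = 5*(-6) = -30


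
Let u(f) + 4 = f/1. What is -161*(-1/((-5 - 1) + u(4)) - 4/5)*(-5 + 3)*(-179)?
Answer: 547561/15 ≈ 36504.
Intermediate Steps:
u(f) = -4 + f (u(f) = -4 + f/1 = -4 + f*1 = -4 + f)
-161*(-1/((-5 - 1) + u(4)) - 4/5)*(-5 + 3)*(-179) = -161*(-1/((-5 - 1) + (-4 + 4)) - 4/5)*(-5 + 3)*(-179) = -161*(-1/(-6 + 0) - 4*⅕)*(-2)*(-179) = -161*(-1/(-6) - ⅘)*(-2)*(-179) = -161*(-1*(-⅙) - ⅘)*(-2)*(-179) = -161*(⅙ - ⅘)*(-2)*(-179) = -(-3059)*(-2)/30*(-179) = -161*19/15*(-179) = -3059/15*(-179) = 547561/15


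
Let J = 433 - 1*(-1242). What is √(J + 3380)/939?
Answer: √5055/939 ≈ 0.075717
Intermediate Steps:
J = 1675 (J = 433 + 1242 = 1675)
√(J + 3380)/939 = √(1675 + 3380)/939 = √5055*(1/939) = √5055/939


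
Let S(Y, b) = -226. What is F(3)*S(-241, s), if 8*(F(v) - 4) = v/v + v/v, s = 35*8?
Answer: -1921/2 ≈ -960.50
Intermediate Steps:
s = 280
F(v) = 17/4 (F(v) = 4 + (v/v + v/v)/8 = 4 + (1 + 1)/8 = 4 + (⅛)*2 = 4 + ¼ = 17/4)
F(3)*S(-241, s) = (17/4)*(-226) = -1921/2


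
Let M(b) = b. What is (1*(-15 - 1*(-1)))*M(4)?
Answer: -56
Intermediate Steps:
(1*(-15 - 1*(-1)))*M(4) = (1*(-15 - 1*(-1)))*4 = (1*(-15 + 1))*4 = (1*(-14))*4 = -14*4 = -56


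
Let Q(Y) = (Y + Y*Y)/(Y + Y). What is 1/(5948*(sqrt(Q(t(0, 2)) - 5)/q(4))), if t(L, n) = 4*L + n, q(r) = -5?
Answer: 5*I*sqrt(14)/41636 ≈ 0.00044933*I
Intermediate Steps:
t(L, n) = n + 4*L
Q(Y) = (Y + Y**2)/(2*Y) (Q(Y) = (Y + Y**2)/((2*Y)) = (Y + Y**2)*(1/(2*Y)) = (Y + Y**2)/(2*Y))
1/(5948*(sqrt(Q(t(0, 2)) - 5)/q(4))) = 1/(5948*(sqrt((1/2 + (2 + 4*0)/2) - 5)/(-5))) = 1/(5948*(sqrt((1/2 + (2 + 0)/2) - 5)*(-1/5))) = 1/(5948*(sqrt((1/2 + (1/2)*2) - 5)*(-1/5))) = 1/(5948*(sqrt((1/2 + 1) - 5)*(-1/5))) = 1/(5948*(sqrt(3/2 - 5)*(-1/5))) = 1/(5948*(sqrt(-7/2)*(-1/5))) = 1/(5948*((I*sqrt(14)/2)*(-1/5))) = 1/(5948*(-I*sqrt(14)/10)) = 1/(-2974*I*sqrt(14)/5) = 5*I*sqrt(14)/41636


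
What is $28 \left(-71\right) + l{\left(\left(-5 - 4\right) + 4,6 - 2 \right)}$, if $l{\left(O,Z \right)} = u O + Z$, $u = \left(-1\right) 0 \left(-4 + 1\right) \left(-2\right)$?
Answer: $-1984$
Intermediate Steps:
$u = 0$ ($u = 0 \left(-3\right) \left(-2\right) = 0 \left(-2\right) = 0$)
$l{\left(O,Z \right)} = Z$ ($l{\left(O,Z \right)} = 0 O + Z = 0 + Z = Z$)
$28 \left(-71\right) + l{\left(\left(-5 - 4\right) + 4,6 - 2 \right)} = 28 \left(-71\right) + \left(6 - 2\right) = -1988 + \left(6 - 2\right) = -1988 + 4 = -1984$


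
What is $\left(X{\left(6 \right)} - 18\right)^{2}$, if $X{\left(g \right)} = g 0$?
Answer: $324$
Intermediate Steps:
$X{\left(g \right)} = 0$
$\left(X{\left(6 \right)} - 18\right)^{2} = \left(0 - 18\right)^{2} = \left(-18\right)^{2} = 324$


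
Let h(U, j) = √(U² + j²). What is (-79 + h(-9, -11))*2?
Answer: -158 + 2*√202 ≈ -129.57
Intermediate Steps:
(-79 + h(-9, -11))*2 = (-79 + √((-9)² + (-11)²))*2 = (-79 + √(81 + 121))*2 = (-79 + √202)*2 = -158 + 2*√202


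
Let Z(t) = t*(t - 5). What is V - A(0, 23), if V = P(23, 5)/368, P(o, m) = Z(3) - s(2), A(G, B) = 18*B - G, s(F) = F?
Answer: -19045/46 ≈ -414.02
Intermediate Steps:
Z(t) = t*(-5 + t)
A(G, B) = -G + 18*B
P(o, m) = -8 (P(o, m) = 3*(-5 + 3) - 1*2 = 3*(-2) - 2 = -6 - 2 = -8)
V = -1/46 (V = -8/368 = -8*1/368 = -1/46 ≈ -0.021739)
V - A(0, 23) = -1/46 - (-1*0 + 18*23) = -1/46 - (0 + 414) = -1/46 - 1*414 = -1/46 - 414 = -19045/46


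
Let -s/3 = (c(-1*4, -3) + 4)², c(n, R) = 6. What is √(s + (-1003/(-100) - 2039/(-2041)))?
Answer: I*√120376092057/20410 ≈ 16.999*I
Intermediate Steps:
s = -300 (s = -3*(6 + 4)² = -3*10² = -3*100 = -300)
√(s + (-1003/(-100) - 2039/(-2041))) = √(-300 + (-1003/(-100) - 2039/(-2041))) = √(-300 + (-1003*(-1/100) - 2039*(-1/2041))) = √(-300 + (1003/100 + 2039/2041)) = √(-300 + 2251023/204100) = √(-58978977/204100) = I*√120376092057/20410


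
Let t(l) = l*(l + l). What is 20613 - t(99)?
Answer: 1011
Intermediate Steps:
t(l) = 2*l² (t(l) = l*(2*l) = 2*l²)
20613 - t(99) = 20613 - 2*99² = 20613 - 2*9801 = 20613 - 1*19602 = 20613 - 19602 = 1011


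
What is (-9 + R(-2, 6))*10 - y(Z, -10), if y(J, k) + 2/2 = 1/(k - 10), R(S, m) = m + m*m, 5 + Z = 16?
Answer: 6621/20 ≈ 331.05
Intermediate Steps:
Z = 11 (Z = -5 + 16 = 11)
R(S, m) = m + m**2
y(J, k) = -1 + 1/(-10 + k) (y(J, k) = -1 + 1/(k - 10) = -1 + 1/(-10 + k))
(-9 + R(-2, 6))*10 - y(Z, -10) = (-9 + 6*(1 + 6))*10 - (11 - 1*(-10))/(-10 - 10) = (-9 + 6*7)*10 - (11 + 10)/(-20) = (-9 + 42)*10 - (-1)*21/20 = 33*10 - 1*(-21/20) = 330 + 21/20 = 6621/20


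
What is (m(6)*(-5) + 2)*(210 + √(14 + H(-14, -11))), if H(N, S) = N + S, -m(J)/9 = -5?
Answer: -46830 - 223*I*√11 ≈ -46830.0 - 739.61*I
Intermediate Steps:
m(J) = 45 (m(J) = -9*(-5) = 45)
(m(6)*(-5) + 2)*(210 + √(14 + H(-14, -11))) = (45*(-5) + 2)*(210 + √(14 + (-14 - 11))) = (-225 + 2)*(210 + √(14 - 25)) = -223*(210 + √(-11)) = -223*(210 + I*√11) = -46830 - 223*I*√11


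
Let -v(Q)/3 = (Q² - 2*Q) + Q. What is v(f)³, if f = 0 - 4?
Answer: -216000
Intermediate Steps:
f = -4
v(Q) = -3*Q² + 3*Q (v(Q) = -3*((Q² - 2*Q) + Q) = -3*(Q² - Q) = -3*Q² + 3*Q)
v(f)³ = (3*(-4)*(1 - 1*(-4)))³ = (3*(-4)*(1 + 4))³ = (3*(-4)*5)³ = (-60)³ = -216000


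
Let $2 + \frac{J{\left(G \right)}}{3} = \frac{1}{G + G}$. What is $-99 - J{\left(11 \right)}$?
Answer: $- \frac{2049}{22} \approx -93.136$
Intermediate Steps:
$J{\left(G \right)} = -6 + \frac{3}{2 G}$ ($J{\left(G \right)} = -6 + \frac{3}{G + G} = -6 + \frac{3}{2 G}$)
$-99 - J{\left(11 \right)} = -99 - \left(-6 + \frac{3}{2 \cdot 11}\right) = -99 - \left(-6 + \frac{3}{2} \cdot \frac{1}{11}\right) = -99 - \left(-6 + \frac{3}{22}\right) = -99 - - \frac{129}{22} = -99 + \frac{129}{22} = - \frac{2049}{22}$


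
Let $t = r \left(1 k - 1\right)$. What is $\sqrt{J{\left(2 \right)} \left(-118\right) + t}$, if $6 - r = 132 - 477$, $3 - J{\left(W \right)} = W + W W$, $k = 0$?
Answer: $\sqrt{3} \approx 1.732$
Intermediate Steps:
$J{\left(W \right)} = 3 - W - W^{2}$ ($J{\left(W \right)} = 3 - \left(W + W W\right) = 3 - \left(W + W^{2}\right) = 3 - W - W^{2}$)
$r = 351$ ($r = 6 - \left(132 - 477\right) = 6 - -345 = 6 + 345 = 351$)
$t = -351$ ($t = 351 \left(1 \cdot 0 - 1\right) = 351 \left(0 - 1\right) = 351 \left(-1\right) = -351$)
$\sqrt{J{\left(2 \right)} \left(-118\right) + t} = \sqrt{\left(3 - 2 - 2^{2}\right) \left(-118\right) - 351} = \sqrt{\left(3 - 2 - 4\right) \left(-118\right) - 351} = \sqrt{\left(-3\right) \left(-118\right) - 351} = \sqrt{354 - 351} = \sqrt{3}$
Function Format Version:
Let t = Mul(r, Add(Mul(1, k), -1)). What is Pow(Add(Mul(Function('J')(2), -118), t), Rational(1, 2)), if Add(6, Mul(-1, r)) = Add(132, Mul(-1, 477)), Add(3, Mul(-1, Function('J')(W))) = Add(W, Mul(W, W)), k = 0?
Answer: Pow(3, Rational(1, 2)) ≈ 1.7320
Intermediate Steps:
Function('J')(W) = Add(3, Mul(-1, W), Mul(-1, Pow(W, 2))) (Function('J')(W) = Add(3, Mul(-1, Add(W, Mul(W, W)))) = Add(3, Mul(-1, Add(W, Pow(W, 2)))) = Add(3, Add(Mul(-1, W), Mul(-1, Pow(W, 2)))) = Add(3, Mul(-1, W), Mul(-1, Pow(W, 2))))
r = 351 (r = Add(6, Mul(-1, Add(132, Mul(-1, 477)))) = Add(6, Mul(-1, Add(132, -477))) = Add(6, Mul(-1, -345)) = Add(6, 345) = 351)
t = -351 (t = Mul(351, Add(Mul(1, 0), -1)) = Mul(351, Add(0, -1)) = Mul(351, -1) = -351)
Pow(Add(Mul(Function('J')(2), -118), t), Rational(1, 2)) = Pow(Add(Mul(Add(3, Mul(-1, 2), Mul(-1, Pow(2, 2))), -118), -351), Rational(1, 2)) = Pow(Add(Mul(Add(3, -2, Mul(-1, 4)), -118), -351), Rational(1, 2)) = Pow(Add(Mul(Add(3, -2, -4), -118), -351), Rational(1, 2)) = Pow(Add(Mul(-3, -118), -351), Rational(1, 2)) = Pow(Add(354, -351), Rational(1, 2)) = Pow(3, Rational(1, 2))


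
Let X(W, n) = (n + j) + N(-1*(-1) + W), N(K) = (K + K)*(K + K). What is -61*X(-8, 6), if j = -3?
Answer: -12139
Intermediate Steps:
N(K) = 4*K**2 (N(K) = (2*K)*(2*K) = 4*K**2)
X(W, n) = -3 + n + 4*(1 + W)**2 (X(W, n) = (n - 3) + 4*(-1*(-1) + W)**2 = (-3 + n) + 4*(1 + W)**2 = -3 + n + 4*(1 + W)**2)
-61*X(-8, 6) = -61*(-3 + 6 + 4*(1 - 8)**2) = -61*(-3 + 6 + 4*(-7)**2) = -61*(-3 + 6 + 4*49) = -61*(-3 + 6 + 196) = -61*199 = -12139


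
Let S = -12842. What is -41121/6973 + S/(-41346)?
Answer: -805320800/144152829 ≈ -5.5866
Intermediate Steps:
-41121/6973 + S/(-41346) = -41121/6973 - 12842/(-41346) = -41121*1/6973 - 12842*(-1/41346) = -41121/6973 + 6421/20673 = -805320800/144152829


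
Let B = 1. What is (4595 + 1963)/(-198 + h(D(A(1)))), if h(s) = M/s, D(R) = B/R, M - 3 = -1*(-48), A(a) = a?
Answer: -2186/49 ≈ -44.612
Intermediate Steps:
M = 51 (M = 3 - 1*(-48) = 3 + 48 = 51)
D(R) = 1/R
h(s) = 51/s
(4595 + 1963)/(-198 + h(D(A(1)))) = (4595 + 1963)/(-198 + 51/(1/1)) = 6558/(-198 + 51/1) = 6558/(-198 + 51*1) = 6558/(-198 + 51) = 6558/(-147) = 6558*(-1/147) = -2186/49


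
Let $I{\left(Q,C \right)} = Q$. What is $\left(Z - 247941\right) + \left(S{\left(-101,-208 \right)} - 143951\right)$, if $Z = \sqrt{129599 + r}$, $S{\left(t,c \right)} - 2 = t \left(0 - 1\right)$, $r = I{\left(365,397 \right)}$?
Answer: $-391789 + 2 \sqrt{32491} \approx -3.9143 \cdot 10^{5}$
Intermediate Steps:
$r = 365$
$S{\left(t,c \right)} = 2 - t$ ($S{\left(t,c \right)} = 2 + t \left(0 - 1\right) = 2 + t \left(-1\right) = 2 - t$)
$Z = 2 \sqrt{32491}$ ($Z = \sqrt{129599 + 365} = \sqrt{129964} = 2 \sqrt{32491} \approx 360.51$)
$\left(Z - 247941\right) + \left(S{\left(-101,-208 \right)} - 143951\right) = \left(2 \sqrt{32491} - 247941\right) + \left(\left(2 - -101\right) - 143951\right) = \left(-247941 + 2 \sqrt{32491}\right) + \left(\left(2 + 101\right) - 143951\right) = \left(-247941 + 2 \sqrt{32491}\right) + \left(103 - 143951\right) = \left(-247941 + 2 \sqrt{32491}\right) - 143848 = -391789 + 2 \sqrt{32491}$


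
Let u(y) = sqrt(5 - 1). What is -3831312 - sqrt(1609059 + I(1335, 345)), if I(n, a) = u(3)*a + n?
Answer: -3831312 - 2*sqrt(402771) ≈ -3.8326e+6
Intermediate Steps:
u(y) = 2 (u(y) = sqrt(4) = 2)
I(n, a) = n + 2*a (I(n, a) = 2*a + n = n + 2*a)
-3831312 - sqrt(1609059 + I(1335, 345)) = -3831312 - sqrt(1609059 + (1335 + 2*345)) = -3831312 - sqrt(1609059 + (1335 + 690)) = -3831312 - sqrt(1609059 + 2025) = -3831312 - sqrt(1611084) = -3831312 - 2*sqrt(402771)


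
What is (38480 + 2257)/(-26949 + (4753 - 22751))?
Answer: -40737/44947 ≈ -0.90633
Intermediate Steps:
(38480 + 2257)/(-26949 + (4753 - 22751)) = 40737/(-26949 - 17998) = 40737/(-44947) = 40737*(-1/44947) = -40737/44947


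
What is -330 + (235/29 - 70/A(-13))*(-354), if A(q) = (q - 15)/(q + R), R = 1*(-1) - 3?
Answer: 343545/29 ≈ 11846.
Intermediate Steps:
R = -4 (R = -1 - 3 = -4)
A(q) = (-15 + q)/(-4 + q) (A(q) = (q - 15)/(q - 4) = (-15 + q)/(-4 + q))
-330 + (235/29 - 70/A(-13))*(-354) = -330 + (235/29 - 70*(-4 - 13)/(-15 - 13))*(-354) = -330 + (235*(1/29) - 70/(-28/(-17)))*(-354) = -330 + (235/29 - 70/((-1/17*(-28))))*(-354) = -330 + (235/29 - 70/28/17)*(-354) = -330 + (235/29 - 70*17/28)*(-354) = -330 + (235/29 - 85/2)*(-354) = -330 - 1995/58*(-354) = -330 + 353115/29 = 343545/29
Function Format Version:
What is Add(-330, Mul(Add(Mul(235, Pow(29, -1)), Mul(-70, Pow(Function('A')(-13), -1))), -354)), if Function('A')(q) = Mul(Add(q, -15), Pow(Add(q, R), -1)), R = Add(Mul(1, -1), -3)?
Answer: Rational(343545, 29) ≈ 11846.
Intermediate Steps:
R = -4 (R = Add(-1, -3) = -4)
Function('A')(q) = Mul(Pow(Add(-4, q), -1), Add(-15, q)) (Function('A')(q) = Mul(Add(q, -15), Pow(Add(q, -4), -1)) = Mul(Add(-15, q), Pow(Add(-4, q), -1)) = Mul(Pow(Add(-4, q), -1), Add(-15, q)))
Add(-330, Mul(Add(Mul(235, Pow(29, -1)), Mul(-70, Pow(Function('A')(-13), -1))), -354)) = Add(-330, Mul(Add(Mul(235, Pow(29, -1)), Mul(-70, Pow(Mul(Pow(Add(-4, -13), -1), Add(-15, -13)), -1))), -354)) = Add(-330, Mul(Add(Mul(235, Rational(1, 29)), Mul(-70, Pow(Mul(Pow(-17, -1), -28), -1))), -354)) = Add(-330, Mul(Add(Rational(235, 29), Mul(-70, Pow(Mul(Rational(-1, 17), -28), -1))), -354)) = Add(-330, Mul(Add(Rational(235, 29), Mul(-70, Pow(Rational(28, 17), -1))), -354)) = Add(-330, Mul(Add(Rational(235, 29), Mul(-70, Rational(17, 28))), -354)) = Add(-330, Mul(Add(Rational(235, 29), Rational(-85, 2)), -354)) = Add(-330, Mul(Rational(-1995, 58), -354)) = Add(-330, Rational(353115, 29)) = Rational(343545, 29)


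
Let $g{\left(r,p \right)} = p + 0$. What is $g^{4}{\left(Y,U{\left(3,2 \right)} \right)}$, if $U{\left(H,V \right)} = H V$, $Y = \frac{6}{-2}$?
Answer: $1296$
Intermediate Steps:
$Y = -3$ ($Y = 6 \left(- \frac{1}{2}\right) = -3$)
$g{\left(r,p \right)} = p$
$g^{4}{\left(Y,U{\left(3,2 \right)} \right)} = \left(3 \cdot 2\right)^{4} = 6^{4} = 1296$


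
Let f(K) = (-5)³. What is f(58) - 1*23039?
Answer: -23164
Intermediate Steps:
f(K) = -125
f(58) - 1*23039 = -125 - 1*23039 = -125 - 23039 = -23164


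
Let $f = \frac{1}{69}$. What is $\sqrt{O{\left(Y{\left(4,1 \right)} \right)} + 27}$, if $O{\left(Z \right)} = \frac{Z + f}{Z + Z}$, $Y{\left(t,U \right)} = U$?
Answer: $\frac{\sqrt{130962}}{69} \approx 5.2447$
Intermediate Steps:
$f = \frac{1}{69} \approx 0.014493$
$O{\left(Z \right)} = \frac{\frac{1}{69} + Z}{2 Z}$ ($O{\left(Z \right)} = \frac{Z + \frac{1}{69}}{Z + Z} = \frac{\frac{1}{69} + Z}{2 Z}$)
$\sqrt{O{\left(Y{\left(4,1 \right)} \right)} + 27} = \sqrt{\frac{1 + 69 \cdot 1}{138 \cdot 1} + 27} = \sqrt{\frac{1}{138} \cdot 1 \left(1 + 69\right) + 27} = \sqrt{\frac{1}{138} \cdot 1 \cdot 70 + 27} = \sqrt{\frac{35}{69} + 27} = \sqrt{\frac{1898}{69}} = \frac{\sqrt{130962}}{69}$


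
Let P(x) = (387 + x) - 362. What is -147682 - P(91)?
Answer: -147798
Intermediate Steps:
P(x) = 25 + x
-147682 - P(91) = -147682 - (25 + 91) = -147682 - 1*116 = -147682 - 116 = -147798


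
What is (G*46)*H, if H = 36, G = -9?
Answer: -14904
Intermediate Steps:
(G*46)*H = -9*46*36 = -414*36 = -14904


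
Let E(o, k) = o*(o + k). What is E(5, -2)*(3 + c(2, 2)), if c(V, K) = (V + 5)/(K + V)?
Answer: 285/4 ≈ 71.250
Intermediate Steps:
E(o, k) = o*(k + o)
c(V, K) = (5 + V)/(K + V)
E(5, -2)*(3 + c(2, 2)) = (5*(-2 + 5))*(3 + (5 + 2)/(2 + 2)) = (5*3)*(3 + 7/4) = 15*(3 + (¼)*7) = 15*(3 + 7/4) = 15*(19/4) = 285/4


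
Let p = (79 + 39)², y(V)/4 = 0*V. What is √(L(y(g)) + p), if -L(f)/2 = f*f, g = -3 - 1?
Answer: 118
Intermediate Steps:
g = -4
y(V) = 0 (y(V) = 4*(0*V) = 4*0 = 0)
L(f) = -2*f² (L(f) = -2*f*f = -2*f²)
p = 13924 (p = 118² = 13924)
√(L(y(g)) + p) = √(-2*0² + 13924) = √(-2*0 + 13924) = √(0 + 13924) = √13924 = 118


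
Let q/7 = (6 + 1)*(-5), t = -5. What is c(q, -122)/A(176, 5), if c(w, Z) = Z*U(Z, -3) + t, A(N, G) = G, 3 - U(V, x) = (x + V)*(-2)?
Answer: 30129/5 ≈ 6025.8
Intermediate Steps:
U(V, x) = 3 + 2*V + 2*x (U(V, x) = 3 - (x + V)*(-2) = 3 - (V + x)*(-2) = 3 - (-2*V - 2*x) = 3 + (2*V + 2*x) = 3 + 2*V + 2*x)
q = -245 (q = 7*((6 + 1)*(-5)) = 7*(7*(-5)) = 7*(-35) = -245)
c(w, Z) = -5 + Z*(-3 + 2*Z) (c(w, Z) = Z*(3 + 2*Z + 2*(-3)) - 5 = Z*(3 + 2*Z - 6) - 5 = Z*(-3 + 2*Z) - 5 = -5 + Z*(-3 + 2*Z))
c(q, -122)/A(176, 5) = (-5 - 122*(-3 + 2*(-122)))/5 = (-5 - 122*(-3 - 244))*(⅕) = (-5 - 122*(-247))*(⅕) = (-5 + 30134)*(⅕) = 30129*(⅕) = 30129/5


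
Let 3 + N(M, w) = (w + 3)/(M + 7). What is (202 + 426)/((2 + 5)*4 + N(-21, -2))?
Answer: 8792/349 ≈ 25.192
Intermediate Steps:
N(M, w) = -3 + (3 + w)/(7 + M) (N(M, w) = -3 + (w + 3)/(M + 7) = -3 + (3 + w)/(7 + M))
(202 + 426)/((2 + 5)*4 + N(-21, -2)) = (202 + 426)/((2 + 5)*4 + (-18 - 2 - 3*(-21))/(7 - 21)) = 628/(7*4 + (-18 - 2 + 63)/(-14)) = 628/(28 - 1/14*43) = 628/(28 - 43/14) = 628/(349/14) = 628*(14/349) = 8792/349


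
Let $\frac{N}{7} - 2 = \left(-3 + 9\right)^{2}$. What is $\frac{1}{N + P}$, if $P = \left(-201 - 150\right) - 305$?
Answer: $- \frac{1}{390} \approx -0.0025641$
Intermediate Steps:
$P = -656$ ($P = -351 - 305 = -656$)
$N = 266$ ($N = 14 + 7 \left(-3 + 9\right)^{2} = 14 + 7 \cdot 6^{2} = 14 + 7 \cdot 36 = 14 + 252 = 266$)
$\frac{1}{N + P} = \frac{1}{266 - 656} = \frac{1}{-390} = - \frac{1}{390}$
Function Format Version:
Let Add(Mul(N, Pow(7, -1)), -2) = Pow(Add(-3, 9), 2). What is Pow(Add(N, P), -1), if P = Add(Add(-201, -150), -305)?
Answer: Rational(-1, 390) ≈ -0.0025641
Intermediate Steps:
P = -656 (P = Add(-351, -305) = -656)
N = 266 (N = Add(14, Mul(7, Pow(Add(-3, 9), 2))) = Add(14, Mul(7, Pow(6, 2))) = Add(14, Mul(7, 36)) = Add(14, 252) = 266)
Pow(Add(N, P), -1) = Pow(Add(266, -656), -1) = Pow(-390, -1) = Rational(-1, 390)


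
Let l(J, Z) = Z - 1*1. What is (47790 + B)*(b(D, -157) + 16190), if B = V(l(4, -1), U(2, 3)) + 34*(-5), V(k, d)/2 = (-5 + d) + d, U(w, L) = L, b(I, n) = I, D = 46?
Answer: 773190792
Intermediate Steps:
l(J, Z) = -1 + Z (l(J, Z) = Z - 1 = -1 + Z)
V(k, d) = -10 + 4*d (V(k, d) = 2*((-5 + d) + d) = 2*(-5 + 2*d) = -10 + 4*d)
B = -168 (B = (-10 + 4*3) + 34*(-5) = (-10 + 12) - 170 = 2 - 170 = -168)
(47790 + B)*(b(D, -157) + 16190) = (47790 - 168)*(46 + 16190) = 47622*16236 = 773190792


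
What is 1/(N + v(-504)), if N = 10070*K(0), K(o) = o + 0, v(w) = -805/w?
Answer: 72/115 ≈ 0.62609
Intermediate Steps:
K(o) = o
N = 0 (N = 10070*0 = 0)
1/(N + v(-504)) = 1/(0 - 805/(-504)) = 1/(0 - 805*(-1/504)) = 1/(0 + 115/72) = 1/(115/72) = 72/115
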